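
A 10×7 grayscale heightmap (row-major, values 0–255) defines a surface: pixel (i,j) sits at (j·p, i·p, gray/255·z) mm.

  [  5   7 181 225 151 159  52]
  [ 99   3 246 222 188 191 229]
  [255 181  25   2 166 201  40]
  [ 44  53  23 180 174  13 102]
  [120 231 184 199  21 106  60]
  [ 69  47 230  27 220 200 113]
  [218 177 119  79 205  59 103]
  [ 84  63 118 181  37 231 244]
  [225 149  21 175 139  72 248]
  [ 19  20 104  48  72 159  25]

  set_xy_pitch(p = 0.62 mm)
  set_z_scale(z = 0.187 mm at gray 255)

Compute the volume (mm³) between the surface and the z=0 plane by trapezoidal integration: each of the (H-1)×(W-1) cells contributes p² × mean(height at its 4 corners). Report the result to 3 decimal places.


height_mm = gray/255 × 0.187; cell vol = 0.62² × mean(4 corners)
unit = 0.62² × 0.187 / (4×255) = 7.04733e-05 mm³ per gray-sum
row 0: Σ corner-gray over 6 cells = 3531  → 0.2488
row 1: Σ corner-gray over 6 cells = 3473  → 0.2448
row 2: Σ corner-gray over 6 cells = 2477  → 0.1746
row 3: Σ corner-gray over 6 cells = 2694  → 0.1899
row 4: Σ corner-gray over 6 cells = 3292  → 0.2320
row 5: Σ corner-gray over 6 cells = 3229  → 0.2276
row 6: Σ corner-gray over 6 cells = 3187  → 0.2246
row 7: Σ corner-gray over 6 cells = 3173  → 0.2236
row 8: Σ corner-gray over 6 cells = 2435  → 0.1716
Σ rows: total corner-gray = 27491  → 1.9374 mm³

1.937


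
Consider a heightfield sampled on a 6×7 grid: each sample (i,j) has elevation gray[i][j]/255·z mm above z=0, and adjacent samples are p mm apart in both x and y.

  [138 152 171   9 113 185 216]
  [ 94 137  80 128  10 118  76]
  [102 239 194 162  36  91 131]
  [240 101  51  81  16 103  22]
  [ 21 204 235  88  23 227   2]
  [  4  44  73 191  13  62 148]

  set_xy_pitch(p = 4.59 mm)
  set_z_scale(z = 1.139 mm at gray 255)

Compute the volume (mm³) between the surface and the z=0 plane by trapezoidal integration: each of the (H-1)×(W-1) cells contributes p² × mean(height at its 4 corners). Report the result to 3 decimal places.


height_mm = gray/255 × 1.139; cell vol = 4.59² × mean(4 corners)
unit = 4.59² × 1.139 / (4×255) = 0.023526 mm³ per gray-sum
row 0: Σ corner-gray over 6 cells = 2730  → 64.2261
row 1: Σ corner-gray over 6 cells = 2793  → 65.7082
row 2: Σ corner-gray over 6 cells = 2643  → 62.1793
row 3: Σ corner-gray over 6 cells = 2543  → 59.8267
row 4: Σ corner-gray over 6 cells = 2495  → 58.6975
Σ rows: total corner-gray = 13204  → 310.6379 mm³

310.638


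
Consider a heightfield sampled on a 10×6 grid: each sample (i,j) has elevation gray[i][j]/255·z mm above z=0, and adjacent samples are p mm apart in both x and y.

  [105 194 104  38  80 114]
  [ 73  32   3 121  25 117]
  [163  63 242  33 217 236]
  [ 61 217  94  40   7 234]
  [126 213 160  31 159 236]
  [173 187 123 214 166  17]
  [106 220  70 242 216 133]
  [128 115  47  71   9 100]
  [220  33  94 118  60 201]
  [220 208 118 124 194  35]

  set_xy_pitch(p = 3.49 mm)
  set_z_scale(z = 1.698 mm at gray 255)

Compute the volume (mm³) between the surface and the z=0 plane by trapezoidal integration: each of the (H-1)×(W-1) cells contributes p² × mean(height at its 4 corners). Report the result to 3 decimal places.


height_mm = gray/255 × 1.698; cell vol = 3.49² × mean(4 corners)
unit = 3.49² × 1.698 / (4×255) = 0.0202763 mm³ per gray-sum
row 0: Σ corner-gray over 5 cells = 1603  → 32.5029
row 1: Σ corner-gray over 5 cells = 2061  → 41.7894
row 2: Σ corner-gray over 5 cells = 2520  → 51.0962
row 3: Σ corner-gray over 5 cells = 2499  → 50.6704
row 4: Σ corner-gray over 5 cells = 3058  → 62.0049
row 5: Σ corner-gray over 5 cells = 3305  → 67.0131
row 6: Σ corner-gray over 5 cells = 2447  → 49.6161
row 7: Σ corner-gray over 5 cells = 1743  → 35.3416
row 8: Σ corner-gray over 5 cells = 2574  → 52.1912
Σ rows: total corner-gray = 21810  → 442.2258 mm³

442.226


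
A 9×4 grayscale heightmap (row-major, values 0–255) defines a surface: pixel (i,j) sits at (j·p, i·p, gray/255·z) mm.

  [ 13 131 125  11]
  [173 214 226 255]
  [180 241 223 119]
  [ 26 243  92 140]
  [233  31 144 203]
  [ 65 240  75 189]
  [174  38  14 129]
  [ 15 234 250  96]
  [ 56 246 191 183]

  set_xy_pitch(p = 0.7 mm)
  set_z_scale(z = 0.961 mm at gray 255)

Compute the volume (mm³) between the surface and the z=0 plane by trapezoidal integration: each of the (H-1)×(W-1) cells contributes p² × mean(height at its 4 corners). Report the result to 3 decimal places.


6.788

height_mm = gray/255 × 0.961; cell vol = 0.7² × mean(4 corners)
unit = 0.7² × 0.961 / (4×255) = 0.000461657 mm³ per gray-sum
row 0: Σ corner-gray over 3 cells = 1844  → 0.8513
row 1: Σ corner-gray over 3 cells = 2535  → 1.1703
row 2: Σ corner-gray over 3 cells = 2063  → 0.9524
row 3: Σ corner-gray over 3 cells = 1622  → 0.7488
row 4: Σ corner-gray over 3 cells = 1670  → 0.7710
row 5: Σ corner-gray over 3 cells = 1291  → 0.5960
row 6: Σ corner-gray over 3 cells = 1486  → 0.6860
row 7: Σ corner-gray over 3 cells = 2192  → 1.0120
Σ rows: total corner-gray = 14703  → 6.7877 mm³


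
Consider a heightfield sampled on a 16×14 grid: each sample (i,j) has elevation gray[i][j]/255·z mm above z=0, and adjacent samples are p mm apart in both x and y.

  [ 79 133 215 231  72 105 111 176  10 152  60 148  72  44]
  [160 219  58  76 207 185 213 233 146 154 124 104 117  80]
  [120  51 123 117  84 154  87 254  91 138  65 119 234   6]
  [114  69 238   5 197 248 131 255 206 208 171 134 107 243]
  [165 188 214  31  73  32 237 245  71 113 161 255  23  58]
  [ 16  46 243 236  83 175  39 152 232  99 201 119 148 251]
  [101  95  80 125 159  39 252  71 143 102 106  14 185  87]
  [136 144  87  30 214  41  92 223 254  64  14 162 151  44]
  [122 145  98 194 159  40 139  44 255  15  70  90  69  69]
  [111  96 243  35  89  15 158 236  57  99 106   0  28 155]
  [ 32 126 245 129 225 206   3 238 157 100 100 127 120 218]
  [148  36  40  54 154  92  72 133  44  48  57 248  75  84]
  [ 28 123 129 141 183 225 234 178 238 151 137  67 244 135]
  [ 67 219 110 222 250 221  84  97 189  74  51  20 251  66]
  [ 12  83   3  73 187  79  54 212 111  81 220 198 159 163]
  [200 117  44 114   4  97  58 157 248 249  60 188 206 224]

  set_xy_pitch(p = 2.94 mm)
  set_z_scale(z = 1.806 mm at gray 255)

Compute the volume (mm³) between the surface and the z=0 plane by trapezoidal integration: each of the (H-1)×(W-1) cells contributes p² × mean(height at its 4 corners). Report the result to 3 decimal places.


1551.102

height_mm = gray/255 × 1.806; cell vol = 2.94² × mean(4 corners)
unit = 2.94² × 1.806 / (4×255) = 0.0153043 mm³ per gray-sum
row 0: Σ corner-gray over 13 cells = 7005  → 107.2063
row 1: Σ corner-gray over 13 cells = 7072  → 108.2317
row 2: Σ corner-gray over 13 cells = 7455  → 114.0932
row 3: Σ corner-gray over 13 cells = 7804  → 119.4344
row 4: Σ corner-gray over 13 cells = 7322  → 112.0578
row 5: Σ corner-gray over 13 cells = 6743  → 103.1966
row 6: Σ corner-gray over 13 cells = 6062  → 92.7744
row 7: Σ corner-gray over 13 cells = 5959  → 91.1981
row 8: Σ corner-gray over 13 cells = 5417  → 82.9032
row 9: Σ corner-gray over 13 cells = 6392  → 97.8248
row 10: Σ corner-gray over 13 cells = 6140  → 93.9681
row 11: Σ corner-gray over 13 cells = 6601  → 101.0234
row 12: Σ corner-gray over 13 cells = 7972  → 122.0055
row 13: Σ corner-gray over 13 cells = 6804  → 104.1302
row 14: Σ corner-gray over 13 cells = 6603  → 101.0540
Σ rows: total corner-gray = 101351  → 1551.1017 mm³


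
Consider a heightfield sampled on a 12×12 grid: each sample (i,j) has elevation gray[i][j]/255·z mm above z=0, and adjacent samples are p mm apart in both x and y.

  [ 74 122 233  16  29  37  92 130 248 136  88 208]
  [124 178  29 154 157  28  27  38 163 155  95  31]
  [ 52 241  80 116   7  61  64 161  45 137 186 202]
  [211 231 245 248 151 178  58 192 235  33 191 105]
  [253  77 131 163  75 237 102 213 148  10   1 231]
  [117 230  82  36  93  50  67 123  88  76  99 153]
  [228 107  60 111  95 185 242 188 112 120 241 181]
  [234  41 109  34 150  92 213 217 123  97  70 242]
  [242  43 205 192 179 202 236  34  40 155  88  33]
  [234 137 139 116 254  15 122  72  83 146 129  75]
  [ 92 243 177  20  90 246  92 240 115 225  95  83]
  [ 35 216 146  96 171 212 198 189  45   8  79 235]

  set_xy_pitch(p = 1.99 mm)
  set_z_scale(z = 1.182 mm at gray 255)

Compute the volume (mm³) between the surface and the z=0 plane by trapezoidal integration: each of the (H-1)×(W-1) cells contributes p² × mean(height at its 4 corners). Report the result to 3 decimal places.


287.587

height_mm = gray/255 × 1.182; cell vol = 1.99² × mean(4 corners)
unit = 1.99² × 1.182 / (4×255) = 0.00458906 mm³ per gray-sum
row 0: Σ corner-gray over 11 cells = 4747  → 21.7843
row 1: Σ corner-gray over 11 cells = 4653  → 21.3529
row 2: Σ corner-gray over 11 cells = 6290  → 28.8652
row 3: Σ corner-gray over 11 cells = 6638  → 30.4622
row 4: Σ corner-gray over 11 cells = 4956  → 22.7434
row 5: Σ corner-gray over 11 cells = 5489  → 25.1893
row 6: Σ corner-gray over 11 cells = 6099  → 27.9887
row 7: Σ corner-gray over 11 cells = 5791  → 26.5752
row 8: Σ corner-gray over 11 cells = 5758  → 26.4238
row 9: Σ corner-gray over 11 cells = 5996  → 27.5160
row 10: Σ corner-gray over 11 cells = 6251  → 28.6862
Σ rows: total corner-gray = 62668  → 287.5870 mm³


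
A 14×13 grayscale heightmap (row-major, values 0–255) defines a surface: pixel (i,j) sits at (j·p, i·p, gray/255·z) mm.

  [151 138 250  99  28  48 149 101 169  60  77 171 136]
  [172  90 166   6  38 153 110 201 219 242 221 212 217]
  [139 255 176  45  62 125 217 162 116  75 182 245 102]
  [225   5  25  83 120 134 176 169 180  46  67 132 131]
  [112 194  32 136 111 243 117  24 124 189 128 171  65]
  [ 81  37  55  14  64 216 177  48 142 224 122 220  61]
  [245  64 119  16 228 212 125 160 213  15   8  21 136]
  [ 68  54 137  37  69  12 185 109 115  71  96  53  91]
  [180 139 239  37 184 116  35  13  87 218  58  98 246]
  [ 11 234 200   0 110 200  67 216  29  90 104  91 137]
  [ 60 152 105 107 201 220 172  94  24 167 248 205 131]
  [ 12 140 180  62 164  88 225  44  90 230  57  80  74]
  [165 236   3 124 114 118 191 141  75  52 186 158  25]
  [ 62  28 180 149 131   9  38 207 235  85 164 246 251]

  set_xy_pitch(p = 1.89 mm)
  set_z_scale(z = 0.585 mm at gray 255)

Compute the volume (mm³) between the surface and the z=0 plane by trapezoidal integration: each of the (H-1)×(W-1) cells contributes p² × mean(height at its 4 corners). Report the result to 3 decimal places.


158.603

height_mm = gray/255 × 0.585; cell vol = 1.89² × mean(4 corners)
unit = 1.89² × 0.585 / (4×255) = 0.0020487 mm³ per gray-sum
row 0: Σ corner-gray over 12 cells = 6572  → 13.4641
row 1: Σ corner-gray over 12 cells = 7266  → 14.8859
row 2: Σ corner-gray over 12 cells = 6191  → 12.6835
row 3: Σ corner-gray over 12 cells = 5745  → 11.7698
row 4: Σ corner-gray over 12 cells = 5895  → 12.0771
row 5: Σ corner-gray over 12 cells = 5523  → 11.3150
row 6: Σ corner-gray over 12 cells = 4778  → 9.7887
row 7: Σ corner-gray over 12 cells = 4909  → 10.0571
row 8: Σ corner-gray over 12 cells = 5704  → 11.6858
row 9: Σ corner-gray over 12 cells = 6411  → 13.1342
row 10: Σ corner-gray over 12 cells = 6387  → 13.0851
row 11: Σ corner-gray over 12 cells = 5792  → 11.8661
row 12: Σ corner-gray over 12 cells = 6243  → 12.7901
Σ rows: total corner-gray = 77416  → 158.6025 mm³


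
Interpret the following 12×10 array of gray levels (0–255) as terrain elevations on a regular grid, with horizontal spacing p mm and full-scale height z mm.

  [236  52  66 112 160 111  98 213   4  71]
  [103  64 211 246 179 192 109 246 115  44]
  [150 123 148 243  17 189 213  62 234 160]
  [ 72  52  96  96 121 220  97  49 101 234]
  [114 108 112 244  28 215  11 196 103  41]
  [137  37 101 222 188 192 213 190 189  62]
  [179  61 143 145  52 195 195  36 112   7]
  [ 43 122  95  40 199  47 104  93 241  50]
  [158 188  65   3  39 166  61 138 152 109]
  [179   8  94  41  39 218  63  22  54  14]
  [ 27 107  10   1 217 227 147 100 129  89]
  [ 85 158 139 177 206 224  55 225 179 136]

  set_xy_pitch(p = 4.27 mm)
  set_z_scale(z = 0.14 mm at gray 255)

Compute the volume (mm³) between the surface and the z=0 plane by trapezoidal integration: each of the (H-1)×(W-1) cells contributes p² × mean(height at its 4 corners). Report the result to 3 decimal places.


121.609

height_mm = gray/255 × 0.14; cell vol = 4.27² × mean(4 corners)
unit = 4.27² × 0.14 / (4×255) = 0.00250255 mm³ per gray-sum
row 0: Σ corner-gray over 9 cells = 4810  → 12.0373
row 1: Σ corner-gray over 9 cells = 5639  → 14.1119
row 2: Σ corner-gray over 9 cells = 4738  → 11.8571
row 3: Σ corner-gray over 9 cells = 4159  → 10.4081
row 4: Σ corner-gray over 9 cells = 5052  → 12.6429
row 5: Σ corner-gray over 9 cells = 4927  → 12.3301
row 6: Σ corner-gray over 9 cells = 4039  → 10.1078
row 7: Σ corner-gray over 9 cells = 3866  → 9.6749
row 8: Σ corner-gray over 9 cells = 3162  → 7.9131
row 9: Σ corner-gray over 9 cells = 3263  → 8.1658
row 10: Σ corner-gray over 9 cells = 4939  → 12.3601
Σ rows: total corner-gray = 48594  → 121.6092 mm³


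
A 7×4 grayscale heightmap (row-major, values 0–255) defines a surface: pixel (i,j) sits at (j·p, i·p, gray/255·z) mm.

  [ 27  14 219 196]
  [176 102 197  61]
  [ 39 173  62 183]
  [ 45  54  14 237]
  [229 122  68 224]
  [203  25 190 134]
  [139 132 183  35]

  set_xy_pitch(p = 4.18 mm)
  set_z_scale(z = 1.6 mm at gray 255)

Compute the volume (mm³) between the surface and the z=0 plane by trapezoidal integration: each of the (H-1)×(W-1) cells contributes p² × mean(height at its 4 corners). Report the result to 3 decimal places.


height_mm = gray/255 × 1.6; cell vol = 4.18² × mean(4 corners)
unit = 4.18² × 1.6 / (4×255) = 0.0274077 mm³ per gray-sum
row 0: Σ corner-gray over 3 cells = 1524  → 41.7693
row 1: Σ corner-gray over 3 cells = 1527  → 41.8515
row 2: Σ corner-gray over 3 cells = 1110  → 30.4225
row 3: Σ corner-gray over 3 cells = 1251  → 34.2870
row 4: Σ corner-gray over 3 cells = 1600  → 43.8523
row 5: Σ corner-gray over 3 cells = 1571  → 43.0575
Σ rows: total corner-gray = 8583  → 235.2402 mm³

235.240


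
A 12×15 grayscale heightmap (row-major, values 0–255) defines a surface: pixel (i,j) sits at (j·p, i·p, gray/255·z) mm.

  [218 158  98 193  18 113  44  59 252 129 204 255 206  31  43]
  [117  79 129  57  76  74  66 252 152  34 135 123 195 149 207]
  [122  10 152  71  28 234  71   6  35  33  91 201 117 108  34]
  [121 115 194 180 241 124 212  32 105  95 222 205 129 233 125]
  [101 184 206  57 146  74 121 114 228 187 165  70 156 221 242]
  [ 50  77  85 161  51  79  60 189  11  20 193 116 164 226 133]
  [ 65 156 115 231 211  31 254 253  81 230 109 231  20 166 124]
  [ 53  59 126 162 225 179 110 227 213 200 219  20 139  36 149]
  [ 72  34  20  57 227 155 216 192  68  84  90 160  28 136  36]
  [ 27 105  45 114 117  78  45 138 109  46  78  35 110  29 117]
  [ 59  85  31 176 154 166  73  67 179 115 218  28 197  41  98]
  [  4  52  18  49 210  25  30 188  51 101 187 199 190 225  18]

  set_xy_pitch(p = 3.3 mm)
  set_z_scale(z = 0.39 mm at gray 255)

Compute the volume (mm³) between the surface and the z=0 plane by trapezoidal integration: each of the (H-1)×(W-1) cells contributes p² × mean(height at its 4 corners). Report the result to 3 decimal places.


height_mm = gray/255 × 0.39; cell vol = 3.3² × mean(4 corners)
unit = 3.3² × 0.39 / (4×255) = 0.00416382 mm³ per gray-sum
row 0: Σ corner-gray over 14 cells = 7147  → 29.7588
row 1: Σ corner-gray over 14 cells = 5836  → 24.3001
row 2: Σ corner-gray over 14 cells = 6890  → 28.6887
row 3: Σ corner-gray over 14 cells = 8621  → 35.8963
row 4: Σ corner-gray over 14 cells = 7248  → 30.1794
row 5: Σ corner-gray over 14 cells = 7412  → 30.8623
row 6: Σ corner-gray over 14 cells = 8397  → 34.9636
row 7: Σ corner-gray over 14 cells = 7074  → 29.4549
row 8: Σ corner-gray over 14 cells = 5284  → 22.0016
row 9: Σ corner-gray over 14 cells = 5459  → 22.7303
row 10: Σ corner-gray over 14 cells = 6289  → 26.1863
Σ rows: total corner-gray = 75657  → 315.0224 mm³

315.022


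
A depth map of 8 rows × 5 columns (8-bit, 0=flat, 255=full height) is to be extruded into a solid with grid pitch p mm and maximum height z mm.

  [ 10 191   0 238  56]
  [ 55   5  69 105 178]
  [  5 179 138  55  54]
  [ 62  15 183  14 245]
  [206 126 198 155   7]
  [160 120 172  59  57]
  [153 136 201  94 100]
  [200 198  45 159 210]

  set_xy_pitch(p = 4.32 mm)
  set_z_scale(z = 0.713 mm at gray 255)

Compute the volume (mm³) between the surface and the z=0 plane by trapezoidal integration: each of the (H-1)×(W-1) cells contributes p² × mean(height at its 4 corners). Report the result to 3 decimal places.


166.955

height_mm = gray/255 × 0.713; cell vol = 4.32² × mean(4 corners)
unit = 4.32² × 0.713 / (4×255) = 0.0130454 mm³ per gray-sum
row 0: Σ corner-gray over 4 cells = 1515  → 19.7638
row 1: Σ corner-gray over 4 cells = 1394  → 18.1853
row 2: Σ corner-gray over 4 cells = 1534  → 20.0116
row 3: Σ corner-gray over 4 cells = 1902  → 24.8123
row 4: Σ corner-gray over 4 cells = 2090  → 27.2649
row 5: Σ corner-gray over 4 cells = 2034  → 26.5343
row 6: Σ corner-gray over 4 cells = 2329  → 30.3827
Σ rows: total corner-gray = 12798  → 166.9548 mm³


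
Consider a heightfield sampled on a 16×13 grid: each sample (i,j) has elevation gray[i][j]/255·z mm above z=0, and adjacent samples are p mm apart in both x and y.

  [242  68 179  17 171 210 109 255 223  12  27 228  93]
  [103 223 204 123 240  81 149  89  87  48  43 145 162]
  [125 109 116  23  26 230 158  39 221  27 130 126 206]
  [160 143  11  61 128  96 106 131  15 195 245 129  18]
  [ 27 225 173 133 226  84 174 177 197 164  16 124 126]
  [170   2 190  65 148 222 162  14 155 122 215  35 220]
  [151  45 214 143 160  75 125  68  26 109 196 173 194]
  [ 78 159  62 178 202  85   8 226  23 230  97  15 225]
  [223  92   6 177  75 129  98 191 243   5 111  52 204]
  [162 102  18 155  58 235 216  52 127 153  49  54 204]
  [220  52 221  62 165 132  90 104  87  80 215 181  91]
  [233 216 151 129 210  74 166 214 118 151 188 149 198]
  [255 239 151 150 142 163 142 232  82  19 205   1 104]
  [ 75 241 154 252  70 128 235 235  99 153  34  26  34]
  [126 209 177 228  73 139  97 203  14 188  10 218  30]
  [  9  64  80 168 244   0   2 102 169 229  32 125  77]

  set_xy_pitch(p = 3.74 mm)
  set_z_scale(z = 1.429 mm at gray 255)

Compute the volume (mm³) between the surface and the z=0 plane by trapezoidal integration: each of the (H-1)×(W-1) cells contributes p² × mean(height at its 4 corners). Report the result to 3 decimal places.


1828.359

height_mm = gray/255 × 1.429; cell vol = 3.74² × mean(4 corners)
unit = 3.74² × 1.429 / (4×255) = 0.0195964 mm³ per gray-sum
row 0: Σ corner-gray over 12 cells = 6462  → 126.6316
row 1: Σ corner-gray over 12 cells = 5870  → 115.0306
row 2: Σ corner-gray over 12 cells = 5439  → 106.5846
row 3: Σ corner-gray over 12 cells = 6237  → 122.2225
row 4: Σ corner-gray over 12 cells = 6589  → 129.1204
row 5: Σ corner-gray over 12 cells = 6063  → 118.8127
row 6: Σ corner-gray over 12 cells = 5886  → 115.3441
row 7: Σ corner-gray over 12 cells = 5658  → 110.8762
row 8: Σ corner-gray over 12 cells = 5589  → 109.5240
row 9: Σ corner-gray over 12 cells = 5893  → 115.4813
row 10: Σ corner-gray over 12 cells = 7052  → 138.1935
row 11: Σ corner-gray over 12 cells = 7374  → 144.5035
row 12: Σ corner-gray over 12 cells = 6774  → 132.7457
row 13: Σ corner-gray over 12 cells = 6631  → 129.9434
row 14: Σ corner-gray over 12 cells = 5784  → 113.3453
Σ rows: total corner-gray = 93301  → 1828.3594 mm³


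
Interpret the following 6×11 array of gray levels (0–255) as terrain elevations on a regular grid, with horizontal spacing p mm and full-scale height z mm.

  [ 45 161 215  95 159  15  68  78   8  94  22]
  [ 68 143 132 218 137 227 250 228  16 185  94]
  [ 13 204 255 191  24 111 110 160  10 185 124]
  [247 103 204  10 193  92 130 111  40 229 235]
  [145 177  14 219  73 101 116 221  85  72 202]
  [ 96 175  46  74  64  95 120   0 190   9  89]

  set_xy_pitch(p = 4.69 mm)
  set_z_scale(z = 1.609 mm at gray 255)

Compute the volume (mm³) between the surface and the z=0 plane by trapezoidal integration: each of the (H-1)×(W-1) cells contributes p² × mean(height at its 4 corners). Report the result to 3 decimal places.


height_mm = gray/255 × 1.609; cell vol = 4.69² × mean(4 corners)
unit = 4.69² × 1.609 / (4×255) = 0.0346978 mm³ per gray-sum
row 0: Σ corner-gray over 10 cells = 5087  → 176.5076
row 1: Σ corner-gray over 10 cells = 5871  → 203.7106
row 2: Σ corner-gray over 10 cells = 5343  → 185.3902
row 3: Σ corner-gray over 10 cells = 5209  → 180.7407
row 4: Σ corner-gray over 10 cells = 4234  → 146.9104
Σ rows: total corner-gray = 25744  → 893.2594 mm³

893.259


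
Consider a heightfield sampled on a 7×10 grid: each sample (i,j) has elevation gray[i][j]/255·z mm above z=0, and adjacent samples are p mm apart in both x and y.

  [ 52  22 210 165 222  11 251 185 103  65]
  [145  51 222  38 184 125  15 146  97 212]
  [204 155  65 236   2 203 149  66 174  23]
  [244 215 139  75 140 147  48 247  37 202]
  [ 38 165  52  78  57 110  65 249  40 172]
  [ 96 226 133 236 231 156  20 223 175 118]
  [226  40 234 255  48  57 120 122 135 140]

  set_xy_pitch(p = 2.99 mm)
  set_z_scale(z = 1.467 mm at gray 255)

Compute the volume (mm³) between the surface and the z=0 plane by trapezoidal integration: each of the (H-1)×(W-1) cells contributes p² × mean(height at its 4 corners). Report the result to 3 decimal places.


366.696

height_mm = gray/255 × 1.467; cell vol = 2.99² × mean(4 corners)
unit = 2.99² × 1.467 / (4×255) = 0.012858 mm³ per gray-sum
row 0: Σ corner-gray over 9 cells = 4568  → 58.7352
row 1: Σ corner-gray over 9 cells = 4440  → 57.0894
row 2: Σ corner-gray over 9 cells = 4869  → 62.6054
row 3: Σ corner-gray over 9 cells = 4384  → 56.3693
row 4: Σ corner-gray over 9 cells = 4856  → 62.4383
row 5: Σ corner-gray over 9 cells = 5402  → 69.4587
Σ rows: total corner-gray = 28519  → 366.6964 mm³


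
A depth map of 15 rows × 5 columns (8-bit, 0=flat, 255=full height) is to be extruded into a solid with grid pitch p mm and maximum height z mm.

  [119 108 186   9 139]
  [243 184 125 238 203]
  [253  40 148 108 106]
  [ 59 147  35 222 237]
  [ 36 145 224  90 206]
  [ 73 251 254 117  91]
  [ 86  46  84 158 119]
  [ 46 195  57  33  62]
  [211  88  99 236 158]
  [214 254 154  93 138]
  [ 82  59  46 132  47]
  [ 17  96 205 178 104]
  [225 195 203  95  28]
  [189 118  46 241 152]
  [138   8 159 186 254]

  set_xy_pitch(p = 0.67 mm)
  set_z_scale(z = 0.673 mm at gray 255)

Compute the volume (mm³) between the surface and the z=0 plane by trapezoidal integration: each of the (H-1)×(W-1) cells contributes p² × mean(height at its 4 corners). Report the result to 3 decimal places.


height_mm = gray/255 × 0.673; cell vol = 0.67² × mean(4 corners)
unit = 0.67² × 0.673 / (4×255) = 0.000296186 mm³ per gray-sum
row 0: Σ corner-gray over 4 cells = 2404  → 0.7120
row 1: Σ corner-gray over 4 cells = 2491  → 0.7378
row 2: Σ corner-gray over 4 cells = 2055  → 0.6087
row 3: Σ corner-gray over 4 cells = 2264  → 0.6706
row 4: Σ corner-gray over 4 cells = 2568  → 0.7606
row 5: Σ corner-gray over 4 cells = 2189  → 0.6484
row 6: Σ corner-gray over 4 cells = 1459  → 0.4321
row 7: Σ corner-gray over 4 cells = 1893  → 0.5607
row 8: Σ corner-gray over 4 cells = 2569  → 0.7609
row 9: Σ corner-gray over 4 cells = 1957  → 0.5796
row 10: Σ corner-gray over 4 cells = 1682  → 0.4982
row 11: Σ corner-gray over 4 cells = 2318  → 0.6866
row 12: Σ corner-gray over 4 cells = 2390  → 0.7079
row 13: Σ corner-gray over 4 cells = 2249  → 0.6661
Σ rows: total corner-gray = 30488  → 9.0301 mm³

9.030


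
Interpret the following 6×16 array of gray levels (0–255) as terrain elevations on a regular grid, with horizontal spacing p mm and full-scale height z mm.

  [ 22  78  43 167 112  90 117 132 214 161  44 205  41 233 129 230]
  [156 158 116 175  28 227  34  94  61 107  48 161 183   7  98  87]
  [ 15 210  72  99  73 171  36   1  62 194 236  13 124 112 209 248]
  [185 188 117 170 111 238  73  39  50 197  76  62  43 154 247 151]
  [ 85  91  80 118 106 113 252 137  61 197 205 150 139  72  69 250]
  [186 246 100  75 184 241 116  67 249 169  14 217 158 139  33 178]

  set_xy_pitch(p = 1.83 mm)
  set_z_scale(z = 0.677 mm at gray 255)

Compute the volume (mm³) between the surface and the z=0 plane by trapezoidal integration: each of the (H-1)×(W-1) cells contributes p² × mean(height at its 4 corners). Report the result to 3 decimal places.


82.629

height_mm = gray/255 × 0.677; cell vol = 1.83² × mean(4 corners)
unit = 1.83² × 0.677 / (4×255) = 0.00222275 mm³ per gray-sum
row 0: Σ corner-gray over 15 cells = 7021  → 15.6059
row 1: Σ corner-gray over 15 cells = 6724  → 14.9458
row 2: Σ corner-gray over 15 cells = 7353  → 16.3439
row 3: Σ corner-gray over 15 cells = 7781  → 17.2952
row 4: Σ corner-gray over 15 cells = 8295  → 18.4377
Σ rows: total corner-gray = 37174  → 82.6285 mm³


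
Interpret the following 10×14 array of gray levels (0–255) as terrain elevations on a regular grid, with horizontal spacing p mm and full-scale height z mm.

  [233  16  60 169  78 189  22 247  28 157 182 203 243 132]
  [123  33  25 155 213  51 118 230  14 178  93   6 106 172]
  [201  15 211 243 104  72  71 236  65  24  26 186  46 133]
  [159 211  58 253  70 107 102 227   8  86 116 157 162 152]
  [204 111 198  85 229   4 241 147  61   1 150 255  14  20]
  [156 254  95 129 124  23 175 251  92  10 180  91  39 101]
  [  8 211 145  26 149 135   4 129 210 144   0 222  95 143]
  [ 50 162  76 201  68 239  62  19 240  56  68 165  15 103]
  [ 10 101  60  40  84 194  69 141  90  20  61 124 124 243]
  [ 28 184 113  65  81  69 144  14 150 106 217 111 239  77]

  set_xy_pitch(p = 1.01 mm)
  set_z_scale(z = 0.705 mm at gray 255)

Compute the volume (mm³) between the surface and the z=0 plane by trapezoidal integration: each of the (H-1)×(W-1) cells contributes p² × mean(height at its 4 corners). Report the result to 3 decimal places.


38.457

height_mm = gray/255 × 0.705; cell vol = 1.01² × mean(4 corners)
unit = 1.01² × 0.705 / (4×255) = 0.000705069 mm³ per gray-sum
row 0: Σ corner-gray over 13 cells = 6292  → 4.4363
row 1: Σ corner-gray over 13 cells = 5671  → 3.9984
row 2: Σ corner-gray over 13 cells = 6357  → 4.4821
row 3: Σ corner-gray over 13 cells = 6641  → 4.6824
row 4: Σ corner-gray over 13 cells = 6399  → 4.5117
row 5: Σ corner-gray over 13 cells = 6274  → 4.4236
row 6: Σ corner-gray over 13 cells = 5986  → 4.2205
row 7: Σ corner-gray over 13 cells = 5364  → 3.7820
row 8: Σ corner-gray over 13 cells = 5560  → 3.9202
Σ rows: total corner-gray = 54544  → 38.4573 mm³


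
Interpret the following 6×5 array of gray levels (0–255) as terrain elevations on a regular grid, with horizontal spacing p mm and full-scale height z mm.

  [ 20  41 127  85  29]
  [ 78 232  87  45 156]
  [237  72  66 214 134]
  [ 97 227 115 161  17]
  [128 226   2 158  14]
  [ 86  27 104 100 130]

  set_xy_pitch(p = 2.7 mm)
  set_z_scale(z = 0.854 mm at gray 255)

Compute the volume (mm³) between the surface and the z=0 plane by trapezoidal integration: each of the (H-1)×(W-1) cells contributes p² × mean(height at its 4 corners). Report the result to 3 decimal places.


57.221

height_mm = gray/255 × 0.854; cell vol = 2.7² × mean(4 corners)
unit = 2.7² × 0.854 / (4×255) = 0.00610359 mm³ per gray-sum
row 0: Σ corner-gray over 4 cells = 1517  → 9.2591
row 1: Σ corner-gray over 4 cells = 2037  → 12.4330
row 2: Σ corner-gray over 4 cells = 2195  → 13.3974
row 3: Σ corner-gray over 4 cells = 2034  → 12.4147
row 4: Σ corner-gray over 4 cells = 1592  → 9.7169
Σ rows: total corner-gray = 9375  → 57.2211 mm³


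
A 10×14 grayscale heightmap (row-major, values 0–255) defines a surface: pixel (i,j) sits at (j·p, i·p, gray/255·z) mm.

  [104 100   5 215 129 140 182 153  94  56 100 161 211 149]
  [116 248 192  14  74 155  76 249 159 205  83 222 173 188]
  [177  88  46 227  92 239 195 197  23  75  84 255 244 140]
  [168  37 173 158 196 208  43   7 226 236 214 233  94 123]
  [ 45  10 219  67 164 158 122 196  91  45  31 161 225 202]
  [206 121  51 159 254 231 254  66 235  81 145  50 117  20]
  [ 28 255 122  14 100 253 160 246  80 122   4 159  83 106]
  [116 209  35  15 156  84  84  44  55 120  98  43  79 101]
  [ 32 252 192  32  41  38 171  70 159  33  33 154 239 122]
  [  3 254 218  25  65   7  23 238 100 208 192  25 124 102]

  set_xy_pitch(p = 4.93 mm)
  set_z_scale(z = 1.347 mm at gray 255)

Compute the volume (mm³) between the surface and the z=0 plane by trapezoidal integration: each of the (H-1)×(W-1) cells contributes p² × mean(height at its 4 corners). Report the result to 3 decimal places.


height_mm = gray/255 × 1.347; cell vol = 4.93² × mean(4 corners)
unit = 4.93² × 1.347 / (4×255) = 0.0320968 mm³ per gray-sum
row 0: Σ corner-gray over 13 cells = 7349  → 235.8791
row 1: Σ corner-gray over 13 cells = 7851  → 251.9917
row 2: Σ corner-gray over 13 cells = 7788  → 249.9696
row 3: Σ corner-gray over 13 cells = 7166  → 230.0054
row 4: Σ corner-gray over 13 cells = 6979  → 224.0033
row 5: Σ corner-gray over 13 cells = 7084  → 227.3735
row 6: Σ corner-gray over 13 cells = 5591  → 179.4530
row 7: Σ corner-gray over 13 cells = 5243  → 168.2833
row 8: Σ corner-gray over 13 cells = 6045  → 194.0249
Σ rows: total corner-gray = 61096  → 1960.9840 mm³

1960.984


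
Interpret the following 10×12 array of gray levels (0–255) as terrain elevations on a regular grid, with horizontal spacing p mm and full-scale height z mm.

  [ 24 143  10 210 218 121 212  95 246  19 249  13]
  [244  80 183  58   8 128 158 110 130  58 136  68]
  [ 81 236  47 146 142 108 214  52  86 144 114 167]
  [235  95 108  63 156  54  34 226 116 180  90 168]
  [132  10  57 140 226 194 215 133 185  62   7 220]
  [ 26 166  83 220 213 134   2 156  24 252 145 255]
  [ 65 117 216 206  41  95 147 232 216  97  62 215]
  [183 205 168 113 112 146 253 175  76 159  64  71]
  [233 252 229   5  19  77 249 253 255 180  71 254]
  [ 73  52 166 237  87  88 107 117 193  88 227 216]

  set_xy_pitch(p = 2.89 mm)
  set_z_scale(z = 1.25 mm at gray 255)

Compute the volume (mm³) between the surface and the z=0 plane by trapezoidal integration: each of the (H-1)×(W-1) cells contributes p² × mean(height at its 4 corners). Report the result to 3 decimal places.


height_mm = gray/255 × 1.25; cell vol = 2.89² × mean(4 corners)
unit = 2.89² × 1.25 / (4×255) = 0.0102354 mm³ per gray-sum
row 0: Σ corner-gray over 11 cells = 5493  → 56.2231
row 1: Σ corner-gray over 11 cells = 5236  → 53.5926
row 2: Σ corner-gray over 11 cells = 5473  → 56.0184
row 3: Σ corner-gray over 11 cells = 5457  → 55.8547
row 4: Σ corner-gray over 11 cells = 5881  → 60.1945
row 5: Σ corner-gray over 11 cells = 6209  → 63.5517
row 6: Σ corner-gray over 11 cells = 6334  → 64.8311
row 7: Σ corner-gray over 11 cells = 6863  → 70.2457
row 8: Σ corner-gray over 11 cells = 6680  → 68.3726
Σ rows: total corner-gray = 53626  → 548.8845 mm³

548.884


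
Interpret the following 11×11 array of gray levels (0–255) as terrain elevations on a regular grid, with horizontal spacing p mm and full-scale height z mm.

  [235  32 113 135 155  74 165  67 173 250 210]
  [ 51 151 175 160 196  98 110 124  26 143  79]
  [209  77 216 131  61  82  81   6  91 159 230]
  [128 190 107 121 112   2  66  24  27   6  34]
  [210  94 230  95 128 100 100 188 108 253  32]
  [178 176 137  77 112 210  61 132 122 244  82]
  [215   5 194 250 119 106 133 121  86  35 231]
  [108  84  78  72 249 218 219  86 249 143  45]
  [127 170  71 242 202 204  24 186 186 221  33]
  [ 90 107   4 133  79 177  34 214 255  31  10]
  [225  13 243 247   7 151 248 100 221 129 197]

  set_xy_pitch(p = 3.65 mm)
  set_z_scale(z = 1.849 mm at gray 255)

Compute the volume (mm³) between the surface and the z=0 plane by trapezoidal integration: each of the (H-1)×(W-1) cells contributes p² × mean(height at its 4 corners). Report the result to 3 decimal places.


1238.451

height_mm = gray/255 × 1.849; cell vol = 3.65² × mean(4 corners)
unit = 3.65² × 1.849 / (4×255) = 0.0241503 mm³ per gray-sum
row 0: Σ corner-gray over 10 cells = 5269  → 127.2479
row 1: Σ corner-gray over 10 cells = 4743  → 114.5449
row 2: Σ corner-gray over 10 cells = 3719  → 89.8150
row 3: Σ corner-gray over 10 cells = 4306  → 103.9912
row 4: Σ corner-gray over 10 cells = 5636  → 136.1111
row 5: Σ corner-gray over 10 cells = 5346  → 129.1075
row 6: Σ corner-gray over 10 cells = 5493  → 132.6576
row 7: Σ corner-gray over 10 cells = 6121  → 147.8240
row 8: Σ corner-gray over 10 cells = 5340  → 128.9626
row 9: Σ corner-gray over 10 cells = 5308  → 128.1898
Σ rows: total corner-gray = 51281  → 1238.4514 mm³


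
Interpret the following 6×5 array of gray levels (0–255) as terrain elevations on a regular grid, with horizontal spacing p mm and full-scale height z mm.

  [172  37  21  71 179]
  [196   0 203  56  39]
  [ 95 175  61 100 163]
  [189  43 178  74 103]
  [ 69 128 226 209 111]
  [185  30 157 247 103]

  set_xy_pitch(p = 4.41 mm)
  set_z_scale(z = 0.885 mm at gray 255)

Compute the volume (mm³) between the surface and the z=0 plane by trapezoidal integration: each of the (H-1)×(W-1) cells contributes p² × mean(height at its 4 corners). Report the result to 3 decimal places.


160.422

height_mm = gray/255 × 0.885; cell vol = 4.41² × mean(4 corners)
unit = 4.41² × 0.885 / (4×255) = 0.0168741 mm³ per gray-sum
row 0: Σ corner-gray over 4 cells = 1362  → 22.9825
row 1: Σ corner-gray over 4 cells = 1683  → 28.3991
row 2: Σ corner-gray over 4 cells = 1812  → 30.5758
row 3: Σ corner-gray over 4 cells = 2188  → 36.9205
row 4: Σ corner-gray over 4 cells = 2462  → 41.5440
Σ rows: total corner-gray = 9507  → 160.4219 mm³


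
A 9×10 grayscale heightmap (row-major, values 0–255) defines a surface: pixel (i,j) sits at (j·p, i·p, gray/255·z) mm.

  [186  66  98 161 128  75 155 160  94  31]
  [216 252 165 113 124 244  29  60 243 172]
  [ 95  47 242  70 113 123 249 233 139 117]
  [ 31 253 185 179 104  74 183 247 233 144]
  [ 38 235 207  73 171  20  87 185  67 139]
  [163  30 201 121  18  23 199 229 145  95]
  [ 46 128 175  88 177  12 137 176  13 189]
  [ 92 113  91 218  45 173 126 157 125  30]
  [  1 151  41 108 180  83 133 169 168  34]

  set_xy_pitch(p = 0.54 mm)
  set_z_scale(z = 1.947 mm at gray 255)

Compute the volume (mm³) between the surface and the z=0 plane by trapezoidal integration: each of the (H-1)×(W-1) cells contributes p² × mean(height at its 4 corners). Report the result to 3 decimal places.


21.598

height_mm = gray/255 × 1.947; cell vol = 0.54² × mean(4 corners)
unit = 0.54² × 1.947 / (4×255) = 0.000556613 mm³ per gray-sum
row 0: Σ corner-gray over 9 cells = 4939  → 2.7491
row 1: Σ corner-gray over 9 cells = 5492  → 3.0569
row 2: Σ corner-gray over 9 cells = 5735  → 3.1922
row 3: Σ corner-gray over 9 cells = 5358  → 2.9823
row 4: Σ corner-gray over 9 cells = 4457  → 2.4808
row 5: Σ corner-gray over 9 cells = 4237  → 2.3584
row 6: Σ corner-gray over 9 cells = 4265  → 2.3740
row 7: Σ corner-gray over 9 cells = 4319  → 2.4040
Σ rows: total corner-gray = 38802  → 21.5977 mm³


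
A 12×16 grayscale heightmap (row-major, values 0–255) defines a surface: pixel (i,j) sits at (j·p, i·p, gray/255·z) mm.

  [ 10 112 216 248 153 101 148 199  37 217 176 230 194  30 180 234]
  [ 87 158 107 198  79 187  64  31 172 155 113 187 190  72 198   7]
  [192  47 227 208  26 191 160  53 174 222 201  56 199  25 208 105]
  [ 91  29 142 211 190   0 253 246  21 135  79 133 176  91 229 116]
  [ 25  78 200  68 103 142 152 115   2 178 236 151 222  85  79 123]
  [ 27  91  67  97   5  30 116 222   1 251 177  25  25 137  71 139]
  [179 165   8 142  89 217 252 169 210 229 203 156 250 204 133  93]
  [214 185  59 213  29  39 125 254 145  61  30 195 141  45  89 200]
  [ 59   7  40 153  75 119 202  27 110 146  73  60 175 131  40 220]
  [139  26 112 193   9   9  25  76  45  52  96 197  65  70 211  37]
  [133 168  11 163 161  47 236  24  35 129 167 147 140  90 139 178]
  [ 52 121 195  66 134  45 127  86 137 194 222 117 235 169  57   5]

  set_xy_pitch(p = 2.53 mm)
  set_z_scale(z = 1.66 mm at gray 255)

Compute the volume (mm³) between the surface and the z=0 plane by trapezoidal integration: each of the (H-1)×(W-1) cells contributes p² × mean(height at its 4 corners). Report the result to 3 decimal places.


height_mm = gray/255 × 1.66; cell vol = 2.53² × mean(4 corners)
unit = 2.53² × 1.66 / (4×255) = 0.0104172 mm³ per gray-sum
row 0: Σ corner-gray over 15 cells = 8642  → 90.0250
row 1: Σ corner-gray over 15 cells = 8207  → 85.4936
row 2: Σ corner-gray over 15 cells = 8368  → 87.1707
row 3: Σ corner-gray over 15 cells = 7847  → 81.7434
row 4: Σ corner-gray over 15 cells = 6566  → 68.3990
row 5: Σ corner-gray over 15 cells = 7922  → 82.5247
row 6: Σ corner-gray over 15 cells = 8760  → 91.2542
row 7: Σ corner-gray over 15 cells = 6629  → 69.0553
row 8: Σ corner-gray over 15 cells = 5543  → 57.7423
row 9: Σ corner-gray over 15 cells = 6173  → 64.3051
row 10: Σ corner-gray over 15 cells = 7492  → 78.0453
Σ rows: total corner-gray = 82149  → 855.7585 mm³

855.759


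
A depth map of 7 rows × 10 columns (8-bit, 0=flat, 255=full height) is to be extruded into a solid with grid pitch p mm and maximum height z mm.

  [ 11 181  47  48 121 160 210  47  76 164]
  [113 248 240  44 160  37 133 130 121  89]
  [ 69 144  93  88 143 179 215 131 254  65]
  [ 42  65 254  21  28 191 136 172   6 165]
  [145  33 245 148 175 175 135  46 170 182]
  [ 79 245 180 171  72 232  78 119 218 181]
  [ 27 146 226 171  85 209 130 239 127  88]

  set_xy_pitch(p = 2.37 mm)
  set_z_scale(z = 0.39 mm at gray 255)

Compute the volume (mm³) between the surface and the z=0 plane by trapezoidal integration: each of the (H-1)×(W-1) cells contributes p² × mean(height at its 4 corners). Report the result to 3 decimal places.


63.776

height_mm = gray/255 × 0.39; cell vol = 2.37² × mean(4 corners)
unit = 2.37² × 0.39 / (4×255) = 0.00214764 mm³ per gray-sum
row 0: Σ corner-gray over 9 cells = 4383  → 9.4131
row 1: Σ corner-gray over 9 cells = 5056  → 10.8585
row 2: Σ corner-gray over 9 cells = 4581  → 9.8383
row 3: Σ corner-gray over 9 cells = 4534  → 9.7374
row 4: Σ corner-gray over 9 cells = 5471  → 11.7497
row 5: Σ corner-gray over 9 cells = 5671  → 12.1793
Σ rows: total corner-gray = 29696  → 63.7763 mm³


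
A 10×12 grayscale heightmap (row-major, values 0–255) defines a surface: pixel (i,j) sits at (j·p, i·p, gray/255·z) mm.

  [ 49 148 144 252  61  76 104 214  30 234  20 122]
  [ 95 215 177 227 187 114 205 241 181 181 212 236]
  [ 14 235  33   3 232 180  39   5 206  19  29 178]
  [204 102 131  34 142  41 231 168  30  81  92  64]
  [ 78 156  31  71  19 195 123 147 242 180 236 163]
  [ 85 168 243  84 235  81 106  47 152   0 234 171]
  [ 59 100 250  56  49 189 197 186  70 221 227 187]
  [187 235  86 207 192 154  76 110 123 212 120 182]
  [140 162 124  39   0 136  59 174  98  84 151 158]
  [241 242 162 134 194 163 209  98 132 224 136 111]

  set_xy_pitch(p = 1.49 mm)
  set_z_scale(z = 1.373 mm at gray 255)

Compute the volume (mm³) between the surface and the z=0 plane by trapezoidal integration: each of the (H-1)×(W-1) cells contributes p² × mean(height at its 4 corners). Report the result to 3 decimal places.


161.731

height_mm = gray/255 × 1.373; cell vol = 1.49² × mean(4 corners)
unit = 1.49² × 1.373 / (4×255) = 0.00298843 mm³ per gray-sum
row 0: Σ corner-gray over 11 cells = 6948  → 20.7636
row 1: Σ corner-gray over 11 cells = 6365  → 19.0213
row 2: Σ corner-gray over 11 cells = 4526  → 13.5256
row 3: Σ corner-gray over 11 cells = 5413  → 16.1764
row 4: Σ corner-gray over 11 cells = 5997  → 17.9216
row 5: Σ corner-gray over 11 cells = 6292  → 18.8032
row 6: Σ corner-gray over 11 cells = 6735  → 20.1271
row 7: Σ corner-gray over 11 cells = 5751  → 17.1865
row 8: Σ corner-gray over 11 cells = 6092  → 18.2055
Σ rows: total corner-gray = 54119  → 161.7308 mm³
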